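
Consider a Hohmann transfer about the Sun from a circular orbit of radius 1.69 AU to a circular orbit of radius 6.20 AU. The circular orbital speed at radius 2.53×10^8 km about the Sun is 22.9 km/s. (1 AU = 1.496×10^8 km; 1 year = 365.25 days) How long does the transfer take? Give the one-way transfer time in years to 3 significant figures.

t = 3.92 years

From the circular-orbit relation v² = μ/r at r = 2.53×10^8 km: μ = v²r = (22.9)² × 2.53×10^8 = 1.32676×10^11 km³/s².
In km: r₁ = 1.69 × 1.496×10^8 = 2.52824×10^8 km; r₂ = 6.20 × 1.496×10^8 = 9.2752×10^8 km.
Semi-major axis of the transfer orbit: a_t = (2.52824×10^8 + 9.2752×10^8)/2 = 5.90172×10^8 km.
Half the transfer-orbit period gives t = π√(a_t³/μ) = 1.237×10^8 s.
Converting: 1.237×10^8 s ÷ 3.15576×10^7 s/year (365.25 × 86400) = 3.92 years.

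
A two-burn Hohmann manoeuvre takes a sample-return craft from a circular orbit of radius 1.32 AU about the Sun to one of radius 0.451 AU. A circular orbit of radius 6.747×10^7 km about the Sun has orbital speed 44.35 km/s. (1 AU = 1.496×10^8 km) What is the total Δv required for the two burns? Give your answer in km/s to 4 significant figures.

From the circular-orbit relation v² = μ/r at r = 6.747×10^7 km: μ = v²r = (44.35)² × 6.747×10^7 = 1.32708×10^11 km³/s².
In km: r₁ = 1.32 × 1.496×10^8 = 1.97472×10^8 km; r₂ = 0.451 × 1.496×10^8 = 6.74696×10^7 km.
Transfer-ellipse semi-major axis a_t = (r₁ + r₂)/2 = (1.97472×10^8 + 6.74696×10^7)/2 = 1.324708×10^8 km.
Circular speed at r₁: v₁ = √(μ/r₁) = √(1.32708×10^11/1.97472×10^8) = 25.924 km/s.
Transfer-orbit speed at r₁ (v² = μ(2/r − 1/a)): v_a = √[μ(2/r₁ − 1/a_t)] = 18.501 km/s.
First burn Δv₁ = |v_a − v₁| = 7.423 km/s.
At r₂, v₂ = √(μ/r₂) = 44.350 km/s.
Transfer-orbit speed at r₂: v_p = √[μ(2/r₂ − 1/a_t)] = 54.149 km/s.
Second burn Δv₂ = |v₂ − v_p| = 9.799 km/s.
Total Δv = Δv₁ + Δv₂ = 17.22 km/s.

Δv = 17.22 km/s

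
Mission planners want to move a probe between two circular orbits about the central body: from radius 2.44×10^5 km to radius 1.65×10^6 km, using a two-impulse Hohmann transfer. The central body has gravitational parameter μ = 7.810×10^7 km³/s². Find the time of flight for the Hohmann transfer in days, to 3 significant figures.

t = 3.79 days

The Hohmann ellipse has a_t = (r₁ + r₂)/2 = 9.470×10^5 km.
Transfer time t = π√(a_t³/μ) = π√((9.470×10^5)³ / 7.810×10^7) = 3.276×10^5 s.
Converting: 3.276×10^5 s ÷ 86400 s/day = 3.79 days.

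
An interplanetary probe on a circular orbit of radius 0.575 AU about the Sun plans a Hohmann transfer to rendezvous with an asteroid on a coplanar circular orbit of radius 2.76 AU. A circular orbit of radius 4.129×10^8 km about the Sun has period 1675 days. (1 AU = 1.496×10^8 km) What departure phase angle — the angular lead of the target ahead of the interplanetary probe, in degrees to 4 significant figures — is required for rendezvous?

From Kepler's third law T² = 4π²r³/μ at r = 4.129×10^8 km, T = 1675 days = 1675 × 86400 s = 1.4472×10^8 s: μ = 4π²r³/T² = 1.32690×10^11 km³/s².
In km: r₁ = 0.575 × 1.496×10^8 = 8.602×10^7 km; r₂ = 2.76 × 1.496×10^8 = 4.12896×10^8 km.
The Hohmann ellipse has a_t = (r₁ + r₂)/2 = 2.49458×10^8 km.
Transfer time t = π√(a_t³/μ) = 3.3980×10^7 s.
The target's mean motion on its circular orbit is ω₂ = √(μ/r₂³) = 4.3417×10^-8 rad/s.
Angle swept by the target during transfer: ω₂·t = 1.4753 rad = 84.53°.
Arrival is 180° from departure on the ellipse, so φ = 180° − 84.53° = 95.47°.

φ = 95.47°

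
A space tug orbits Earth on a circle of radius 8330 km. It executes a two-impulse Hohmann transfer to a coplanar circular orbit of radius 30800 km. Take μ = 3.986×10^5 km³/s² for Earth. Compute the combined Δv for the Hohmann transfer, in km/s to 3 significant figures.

Semi-major axis of the transfer orbit: a_t = (8330 + 30800)/2 = 19565 km.
At r₁ the circular-orbit speed is v₁ = √(μ/r₁) = 6.917 km/s.
On the transfer ellipse at r₁, v² = μ(2/r − 1/a) gives v_p = √[μ(2/r₁ − 1/a_t)] = 8.679 km/s.
First burn Δv₁ = |v_p − v₁| = 1.762 km/s.
At r₂, v₂ = √(μ/r₂) = 3.597 km/s.
Transfer-orbit speed at r₂: v_a = √[μ(2/r₂ − 1/a_t)] = 2.347 km/s.
Second burn Δv₂ = |v₂ − v_a| = 1.250 km/s.
Total Δv = Δv₁ + Δv₂ = 3.012 km/s.

Δv = 3.01 km/s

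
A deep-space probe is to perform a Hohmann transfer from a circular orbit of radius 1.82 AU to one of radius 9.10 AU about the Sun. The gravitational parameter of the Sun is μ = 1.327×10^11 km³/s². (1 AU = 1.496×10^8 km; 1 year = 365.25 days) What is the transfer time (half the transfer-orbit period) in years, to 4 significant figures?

In km: r₁ = 1.82 × 1.496×10^8 = 2.72272×10^8 km; r₂ = 9.10 × 1.496×10^8 = 1.36136×10^9 km.
The Hohmann ellipse has a_t = (r₁ + r₂)/2 = 8.16816×10^8 km.
By Kepler's third law the transfer-orbit period is T = 2π√(a_t³/μ), so t = T/2 = 2.0133×10^8 s.
Converting: 2.0133×10^8 s ÷ 3.15576×10^7 s/year (365.25 × 86400) = 6.380 years.

t = 6.380 years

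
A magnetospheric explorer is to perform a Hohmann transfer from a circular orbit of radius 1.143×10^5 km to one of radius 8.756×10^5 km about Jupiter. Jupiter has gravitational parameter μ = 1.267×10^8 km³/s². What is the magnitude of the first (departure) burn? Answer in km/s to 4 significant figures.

Semi-major axis of the transfer orbit: a_t = (1.143×10^5 + 8.756×10^5)/2 = 4.9495×10^5 km.
On the circular orbit at r = 1.143×10^5 km, v_c = √(μ/r) = 33.29 km/s.
Transfer-orbit speed at the same r (vis-viva, a = a_t): v_t = √[μ(2/r − 1/a_t)] = 44.28 km/s.
Δv₁ = |v_t − v_c| = |44.28 − 33.29| = 10.99 km/s.

Δv₁ = 10.99 km/s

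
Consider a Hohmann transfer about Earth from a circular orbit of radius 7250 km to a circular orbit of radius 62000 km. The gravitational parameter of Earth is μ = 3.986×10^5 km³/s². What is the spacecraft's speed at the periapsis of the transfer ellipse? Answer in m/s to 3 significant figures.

v = 9920 m/s

Semi-major axis of the transfer orbit: a_t = (7250 + 62000)/2 = 34625 km.
At periapsis, r = 7250 km.
Applying v² = μ(2/r − 1/a_t): v = 9.922 km/s.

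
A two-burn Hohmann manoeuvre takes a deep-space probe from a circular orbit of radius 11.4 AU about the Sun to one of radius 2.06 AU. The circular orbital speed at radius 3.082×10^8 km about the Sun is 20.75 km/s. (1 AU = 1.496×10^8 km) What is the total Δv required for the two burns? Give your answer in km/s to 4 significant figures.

Δv = 10.20 km/s

From the circular-orbit relation v² = μ/r at r = 3.082×10^8 km: μ = v²r = (20.75)² × 3.082×10^8 = 1.32699×10^11 km³/s².
In km: r₁ = 11.4 × 1.496×10^8 = 1.70544×10^9 km; r₂ = 2.06 × 1.496×10^8 = 3.08176×10^8 km.
Semi-major axis of the transfer orbit: a_t = (1.70544×10^9 + 3.08176×10^8)/2 = 1.006808×10^9 km.
Circular speed at r₁: v₁ = √(μ/r₁) = √(1.32699×10^11/1.70544×10^9) = 8.821 km/s.
Transfer-orbit speed at r₁ (vis-viva equation): v_a = √[μ(2/r₁ − 1/a_t)] = 4.880 km/s.
First burn Δv₁ = |v_a − v₁| = 3.941 km/s.
Circular speed at r₂: v₂ = √(μ/r₂) = 20.751 km/s.
Transfer-orbit speed at r₂: v_p = √[μ(2/r₂ − 1/a_t)] = 27.007 km/s.
Second burn Δv₂ = |v₂ − v_p| = 6.256 km/s.
Total Δv = Δv₁ + Δv₂ = 10.20 km/s.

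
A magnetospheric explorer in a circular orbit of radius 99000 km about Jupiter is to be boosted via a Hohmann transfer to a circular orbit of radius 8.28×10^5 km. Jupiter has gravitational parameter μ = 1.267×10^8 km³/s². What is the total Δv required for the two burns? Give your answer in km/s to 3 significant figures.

Semi-major axis of the transfer orbit: a_t = (99000 + 8.280×10^5)/2 = 4.635×10^5 km.
At r₁ the circular-orbit speed is v₁ = √(μ/r₁) = 35.77 km/s.
Transfer-orbit speed at r₁ (vis-viva equation): v_p = √[μ(2/r₁ − 1/a_t)] = 47.81 km/s.
First burn Δv₁ = |v_p − v₁| = 12.04 km/s.
At r₂, v₂ = √(μ/r₂) = 12.37 km/s.
Transfer-orbit speed at r₂: v_a = √[μ(2/r₂ − 1/a_t)] = 5.717 km/s.
Second burn Δv₂ = |v₂ − v_a| = 6.653 km/s.
Total Δv = Δv₁ + Δv₂ = 18.69 km/s.

Δv = 18.7 km/s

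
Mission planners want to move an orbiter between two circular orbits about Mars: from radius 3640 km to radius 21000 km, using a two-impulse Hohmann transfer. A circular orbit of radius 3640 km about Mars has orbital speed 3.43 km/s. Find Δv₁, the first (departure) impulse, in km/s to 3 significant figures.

Δv₁ = 1.05 km/s

From the circular-orbit relation v² = μ/r at r = 3640 km: μ = v²r = (3.43)² × 3640 = 42824.2 km³/s².
Semi-major axis of the transfer orbit: a_t = (3640 + 21000)/2 = 12320 km.
On the circular orbit at r = 3640 km, v_c = √(μ/r) = 3.430 km/s.
Vis-viva on the transfer ellipse at r = 3640 km gives v_t = √[μ(2/r − 1/a_t)] = 4.478 km/s.
Δv₁ = |v_t − v_c| = |4.478 − 3.430| = 1.048 km/s.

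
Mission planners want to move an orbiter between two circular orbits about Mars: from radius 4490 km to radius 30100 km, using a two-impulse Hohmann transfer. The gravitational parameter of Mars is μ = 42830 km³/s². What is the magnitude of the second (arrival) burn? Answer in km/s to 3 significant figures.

Δv₂ = 0.585 km/s

Transfer-ellipse semi-major axis a_t = (r₁ + r₂)/2 = (4490 + 30100)/2 = 17295 km.
On the circular orbit at r = 30100 km, v_c = √(μ/r) = 1.1929 km/s.
Vis-viva on the transfer ellipse at r = 30100 km gives v_t = √[μ(2/r − 1/a_t)] = 0.60779 km/s.
Δv₂ = |v_t − v_c| = |0.60779 − 1.1929| = 0.5851 km/s.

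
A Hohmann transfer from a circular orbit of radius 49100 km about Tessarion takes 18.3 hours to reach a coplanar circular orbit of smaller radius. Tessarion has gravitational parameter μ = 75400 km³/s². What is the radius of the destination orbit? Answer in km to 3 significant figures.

r₂ = 15200 km

Transfer time t = 18.3 hours = 65880 s, and t = π√(a_t³/μ).
So a_t = (μ t²/π²)^(1/3) = (75400 × (65880)² / π²)^(1/3) = 32126 km.
Since a_t = (r₁ + r₂)/2, r₂ = 2a_t − r₁ = 2×32126 − 49100 = 15152 km.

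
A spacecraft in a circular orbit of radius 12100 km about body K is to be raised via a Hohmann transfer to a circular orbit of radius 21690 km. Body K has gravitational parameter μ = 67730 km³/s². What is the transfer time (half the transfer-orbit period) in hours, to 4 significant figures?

t = 7.364 hours

Semi-major axis of the transfer orbit: a_t = (12100 + 21690)/2 = 16895 km.
Transfer time t = π√(a_t³/μ) = π√((16895)³ / 67730) = 26510 s.
Converting: 26510 s ÷ 3600 s/hour = 7.364 hours.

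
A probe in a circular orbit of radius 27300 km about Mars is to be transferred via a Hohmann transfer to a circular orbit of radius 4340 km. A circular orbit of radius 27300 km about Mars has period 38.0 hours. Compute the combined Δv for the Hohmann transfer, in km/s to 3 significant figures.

From Kepler's third law T² = 4π²r³/μ at r = 27300 km, T = 38.0 hours = 38.0 × 3600 s = 1.368×10^5 s: μ = 4π²r³/T² = 42921.6 km³/s².
Semi-major axis of the transfer orbit: a_t = (27300 + 4340)/2 = 15820 km.
At r₁ the circular-orbit speed is v₁ = √(μ/r₁) = 1.25388 km/s.
Transfer-orbit speed at r₁ (v² = μ(2/r − 1/a)): v_a = √[μ(2/r₁ − 1/a_t)] = 0.656747 km/s.
First burn Δv₁ = |v_a − v₁| = 0.59713 km/s.
Circular speed at r₂: v₂ = √(μ/r₂) = 3.14480 km/s.
Transfer-orbit speed at r₂: v_p = √[μ(2/r₂ − 1/a_t)] = 4.13115 km/s.
Second burn Δv₂ = |v₂ − v_p| = 0.98635 km/s.
Total Δv = Δv₁ + Δv₂ = 1.583 km/s.

Δv = 1.58 km/s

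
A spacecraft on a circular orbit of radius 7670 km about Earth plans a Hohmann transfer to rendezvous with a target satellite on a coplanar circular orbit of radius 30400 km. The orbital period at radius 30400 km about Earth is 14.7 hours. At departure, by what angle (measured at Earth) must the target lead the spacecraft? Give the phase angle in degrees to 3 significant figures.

From Kepler's third law T² = 4π²r³/μ at r = 30400 km, T = 14.7 hours = 14.7 × 3600 s = 52920 s: μ = 4π²r³/T² = 3.96042×10^5 km³/s².
Transfer-ellipse semi-major axis a_t = (r₁ + r₂)/2 = (7670 + 30400)/2 = 19035 km.
The half-period of the transfer ellipse is t = π√(a_t³/μ) = 13110.2 s.
Target angular speed ω₂ = √(μ/r₂³) = 1.18730×10^-4 rad/s.
Angle swept by the target during transfer: ω₂·t = 1.55657 rad = 89.18°.
Arrival is 180° from departure on the ellipse, so φ = 180° − 89.18° = 90.8°.

φ = 90.8°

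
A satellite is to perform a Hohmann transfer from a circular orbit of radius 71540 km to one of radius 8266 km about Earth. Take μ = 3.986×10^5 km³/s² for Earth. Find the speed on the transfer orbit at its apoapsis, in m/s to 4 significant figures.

v = 1074 m/s

Semi-major axis of the transfer orbit: a_t = (71540 + 8266)/2 = 39903 km.
The apoapsis of the transfer ellipse is at r = 71540 km.
Applying v² = μ(2/r − 1/a_t): v = 1.074 km/s.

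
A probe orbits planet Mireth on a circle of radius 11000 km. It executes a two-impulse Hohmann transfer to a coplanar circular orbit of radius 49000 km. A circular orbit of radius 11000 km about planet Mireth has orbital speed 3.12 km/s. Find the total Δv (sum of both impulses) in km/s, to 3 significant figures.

From the circular-orbit relation v² = μ/r at r = 11000 km: μ = v²r = (3.12)² × 11000 = 1.07078×10^5 km³/s².
The Hohmann ellipse has a_t = (r₁ + r₂)/2 = 30000 km.
Circular speed at r₁: v₁ = √(μ/r₁) = √(1.07078×10^5/11000) = 3.12000 km/s.
Transfer-orbit speed at r₁ (v² = μ(2/r − 1/a)): v_p = √[μ(2/r₁ − 1/a_t)] = 3.98742 km/s.
First burn Δv₁ = |v_p − v₁| = 0.86742 km/s.
At r₂, v₂ = √(μ/r₂) = 1.478267 km/s.
Transfer-orbit speed at r₂: v_a = √[μ(2/r₂ − 1/a_t)] = 0.8951352 km/s.
Second burn Δv₂ = |v₂ − v_a| = 0.58313 km/s.
Δv = Δv₁ + Δv₂ = 0.86742 + 0.58313 = 1.451 km/s.

Δv = 1.45 km/s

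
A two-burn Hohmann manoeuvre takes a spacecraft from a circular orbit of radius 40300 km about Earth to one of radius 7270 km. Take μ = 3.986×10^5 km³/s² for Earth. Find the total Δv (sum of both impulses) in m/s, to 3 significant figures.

Semi-major axis of the transfer orbit: a_t = (40300 + 7270)/2 = 23785 km.
At r₁ the circular-orbit speed is v₁ = √(μ/r₁) = 3.145 km/s.
Transfer-orbit speed at r₁ (vis-viva): v_a = √[μ(2/r₁ − 1/a_t)] = 1.739 km/s.
First burn Δv₁ = |v_a − v₁| = 1.406 km/s.
At r₂, v₂ = √(μ/r₂) = 7.4046 km/s.
Transfer-orbit speed at r₂: v_p = √[μ(2/r₂ − 1/a_t)] = 9.6383 km/s.
Second burn Δv₂ = |v₂ − v_p| = 2.234 km/s.
Total Δv = Δv₁ + Δv₂ = 3.640 km/s.

Δv = 3640 m/s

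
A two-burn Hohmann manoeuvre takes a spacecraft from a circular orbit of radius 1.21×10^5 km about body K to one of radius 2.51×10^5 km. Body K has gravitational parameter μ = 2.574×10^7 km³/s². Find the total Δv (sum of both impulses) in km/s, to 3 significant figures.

Δv = 4.32 km/s

Semi-major axis of the transfer orbit: a_t = (1.210×10^5 + 2.510×10^5)/2 = 1.860×10^5 km.
Circular speed at r₁: v₁ = √(μ/r₁) = √(2.574×10^7/1.210×10^5) = 14.585 km/s.
Transfer-orbit speed at r₁ (vis-viva equation): v_p = √[μ(2/r₁ − 1/a_t)] = 16.943 km/s.
First burn Δv₁ = |v_p − v₁| = 2.358 km/s.
Circular speed at r₂: v₂ = √(μ/r₂) = 10.127 km/s.
Transfer-orbit speed at r₂: v_a = √[μ(2/r₂ − 1/a_t)] = 8.1678 km/s.
Second burn Δv₂ = |v₂ − v_a| = 1.959 km/s.
Δv = Δv₁ + Δv₂ = 2.358 + 1.959 = 4.317 km/s.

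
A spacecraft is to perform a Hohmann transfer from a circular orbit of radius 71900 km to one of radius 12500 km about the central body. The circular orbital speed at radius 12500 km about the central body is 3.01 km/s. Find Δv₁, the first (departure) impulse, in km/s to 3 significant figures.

From the circular-orbit relation v² = μ/r at r = 12500 km: μ = v²r = (3.01)² × 12500 = 1.13251×10^5 km³/s².
Semi-major axis of the transfer orbit: a_t = (71900 + 12500)/2 = 42200 km.
Circular speed at r = 71900 km: v_c = √(μ/r) = 1.25504 km/s.
Transfer-orbit speed at the same r (vis-viva, a = a_t): v_t = √[μ(2/r − 1/a_t)] = 0.683055 km/s.
Δv₁ = |v_t − v_c| = |0.683055 − 1.25504| = 0.5720 km/s.

Δv₁ = 0.572 km/s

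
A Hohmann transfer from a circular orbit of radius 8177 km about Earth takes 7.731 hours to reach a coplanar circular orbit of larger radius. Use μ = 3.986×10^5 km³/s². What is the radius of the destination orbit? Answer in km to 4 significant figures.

Transfer time t = 7.731 hours = 27831.6 s, and t = π√(a_t³/μ).
So a_t = (μ t²/π²)^(1/3) = (3.986×10^5 × (27831.6)² / π²)^(1/3) = 31509 km.
Since a_t = (r₁ + r₂)/2, r₂ = 2a_t − r₁ = 2×31509 − 8177 = 54841 km.

r₂ = 54840 km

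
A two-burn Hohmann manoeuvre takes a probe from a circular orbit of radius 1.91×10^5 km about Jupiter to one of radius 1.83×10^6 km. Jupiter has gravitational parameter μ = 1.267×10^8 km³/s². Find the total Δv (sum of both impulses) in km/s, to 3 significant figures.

Δv = 13.6 km/s

The Hohmann ellipse has a_t = (r₁ + r₂)/2 = 1.0105×10^6 km.
Circular speed at r₁: v₁ = √(μ/r₁) = √(1.267×10^8/1.910×10^5) = 25.756 km/s.
On the transfer ellipse at r₁, vis-viva gives v_p = √[μ(2/r₁ − 1/a_t)] = 34.660 km/s.
First burn Δv₁ = |v_p − v₁| = 8.904 km/s.
Circular speed at r₂: v₂ = √(μ/r₂) = 8.321 km/s.
Transfer-orbit speed at r₂: v_a = √[μ(2/r₂ − 1/a_t)] = 3.618 km/s.
Second burn Δv₂ = |v₂ − v_a| = 4.703 km/s.
Total Δv = Δv₁ + Δv₂ = 13.61 km/s.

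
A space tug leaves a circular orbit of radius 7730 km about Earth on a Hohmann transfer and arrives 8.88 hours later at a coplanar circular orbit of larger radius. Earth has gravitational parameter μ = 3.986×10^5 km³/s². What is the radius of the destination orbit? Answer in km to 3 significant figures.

Transfer time t = 8.88 hours = 31968 s, and t = π√(a_t³/μ).
So a_t = (μ t²/π²)^(1/3) = (3.986×10^5 × (31968)² / π²)^(1/3) = 34559 km.
Since a_t = (r₁ + r₂)/2, r₂ = 2a_t − r₁ = 2×34559 − 7730 = 61388 km.

r₂ = 61400 km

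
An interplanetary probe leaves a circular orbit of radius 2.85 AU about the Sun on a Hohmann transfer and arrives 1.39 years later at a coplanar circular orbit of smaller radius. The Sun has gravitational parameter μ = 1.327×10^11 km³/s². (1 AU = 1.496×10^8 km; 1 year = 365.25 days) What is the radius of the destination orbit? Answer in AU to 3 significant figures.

r₂ = 1.10 AU

In km: r₁ = 2.85 × 1.496×10^8 = 4.2636×10^8 km.
Transfer time t = 1.39 years × 365.25 × 86400 s = 4.3865064×10^7 s, and t = π√(a_t³/μ).
So a_t = (μ t²/π²)^(1/3) = (1.327×10^11 × (4.3865064×10^7)² / π²)^(1/3) = 2.9576×10^8 km.
Since a_t = (r₁ + r₂)/2, r₂ = 2a_t − r₁ = 2×2.9576×10^8 − 4.2636×10^8 = 1.6516×10^8 km.
In AU: r₂ = 1.6516×10^8 / 1.496×10^8 = 1.10 AU.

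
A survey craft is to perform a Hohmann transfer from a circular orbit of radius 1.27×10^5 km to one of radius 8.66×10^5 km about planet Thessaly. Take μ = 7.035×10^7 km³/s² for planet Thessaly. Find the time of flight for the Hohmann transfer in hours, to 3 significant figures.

t = 36.4 hours

Transfer-ellipse semi-major axis a_t = (r₁ + r₂)/2 = (1.270×10^5 + 8.660×10^5)/2 = 4.965×10^5 km.
By Kepler's third law the transfer-orbit period is T = 2π√(a_t³/μ), so t = T/2 = 1.310×10^5 s.
Converting: 1.310×10^5 s ÷ 3600 s/hour = 36.4 hours.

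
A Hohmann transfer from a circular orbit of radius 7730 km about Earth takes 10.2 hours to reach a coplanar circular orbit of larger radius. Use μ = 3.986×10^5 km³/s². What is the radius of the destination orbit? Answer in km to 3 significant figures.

Transfer time t = 10.2 hours = 36720 s, and t = π√(a_t³/μ).
So a_t = (μ t²/π²)^(1/3) = (3.986×10^5 × (36720)² / π²)^(1/3) = 37904 km.
Since a_t = (r₁ + r₂)/2, r₂ = 2a_t − r₁ = 2×37904 − 7730 = 68078 km.

r₂ = 68100 km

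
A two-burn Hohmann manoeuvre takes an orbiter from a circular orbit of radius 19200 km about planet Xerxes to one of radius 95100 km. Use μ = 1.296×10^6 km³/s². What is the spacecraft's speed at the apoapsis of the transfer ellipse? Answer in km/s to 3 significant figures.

v = 2.14 km/s

The Hohmann ellipse has a_t = (r₁ + r₂)/2 = 57150 km.
The apoapsis of the transfer ellipse is at r = 95100 km.
Vis-viva: v = √[μ(2/r − 1/a_t)] = √[1.296×10^6 × (2/95100 − 1/57150)] = 2.140 km/s.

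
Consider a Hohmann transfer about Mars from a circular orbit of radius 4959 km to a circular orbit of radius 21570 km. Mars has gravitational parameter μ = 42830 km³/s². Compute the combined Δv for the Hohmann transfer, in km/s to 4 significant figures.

The Hohmann ellipse has a_t = (r₁ + r₂)/2 = 13264.5 km.
At r₁ the circular-orbit speed is v₁ = √(μ/r₁) = 2.9388 km/s.
Transfer-orbit speed at r₁ (vis-viva equation): v_p = √[μ(2/r₁ − 1/a_t)] = 3.7476 km/s.
First burn Δv₁ = |v_p − v₁| = 0.8088 km/s.
At r₂, v₂ = √(μ/r₂) = 1.4091 km/s.
Transfer-orbit speed at r₂: v_a = √[μ(2/r₂ − 1/a_t)] = 0.86159 km/s.
Second burn Δv₂ = |v₂ − v_a| = 0.5475 km/s.
Δv = Δv₁ + Δv₂ = 0.8088 + 0.5475 = 1.356 km/s.

Δv = 1.356 km/s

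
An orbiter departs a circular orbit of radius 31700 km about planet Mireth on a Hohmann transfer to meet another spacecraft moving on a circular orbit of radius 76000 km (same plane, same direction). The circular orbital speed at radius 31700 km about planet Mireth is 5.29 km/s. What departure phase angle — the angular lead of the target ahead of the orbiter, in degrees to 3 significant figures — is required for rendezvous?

φ = 72.6°

From the circular-orbit relation v² = μ/r at r = 31700 km: μ = v²r = (5.29)² × 31700 = 8.87096×10^5 km³/s².
The Hohmann ellipse has a_t = (r₁ + r₂)/2 = 53850 km.
The half-period of the transfer ellipse is t = π√(a_t³/μ) = 41680 s.
The target's mean motion on its circular orbit is ω₂ = √(μ/r₂³) = 4.495×10^-5 rad/s.
Angle swept by the target during transfer: ω₂·t = 1.874 rad = 107.4°.
Arrival is 180° from departure on the ellipse, so φ = 180° − 107.4° = 72.6°.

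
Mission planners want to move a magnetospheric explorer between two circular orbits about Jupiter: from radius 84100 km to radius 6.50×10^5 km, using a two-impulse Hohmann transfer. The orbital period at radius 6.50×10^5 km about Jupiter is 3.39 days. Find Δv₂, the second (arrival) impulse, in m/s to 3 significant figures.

Δv₂ = 7270 m/s

From Kepler's third law T² = 4π²r³/μ at r = 6.50×10^5 km, T = 3.39 days = 3.39 × 86400 s = 2.92896×10^5 s: μ = 4π²r³/T² = 1.26378×10^8 km³/s².
The Hohmann ellipse has a_t = (r₁ + r₂)/2 = 3.6705×10^5 km.
On the circular orbit at r = 6.500×10^5 km, v_c = √(μ/r) = 13.9438 km/s.
Transfer-orbit speed at the same r (vis-viva, a = a_t): v_t = √[μ(2/r − 1/a_t)] = 6.67445 km/s.
Δv₂ = |v_t − v_c| = |6.67445 − 13.9438| = 7.269 km/s.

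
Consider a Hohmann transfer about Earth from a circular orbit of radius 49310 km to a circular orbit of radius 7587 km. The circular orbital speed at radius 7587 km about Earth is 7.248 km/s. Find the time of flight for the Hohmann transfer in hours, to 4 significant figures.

From the circular-orbit relation v² = μ/r at r = 7587 km: μ = v²r = (7.248)² × 7587 = 3.98572×10^5 km³/s².
The Hohmann ellipse has a_t = (r₁ + r₂)/2 = 28448.5 km.
Half the transfer-orbit period gives t = π√(a_t³/μ) = 23880 s.
Converting: 23880 s ÷ 3600 s/hour = 6.633 hours.

t = 6.633 hours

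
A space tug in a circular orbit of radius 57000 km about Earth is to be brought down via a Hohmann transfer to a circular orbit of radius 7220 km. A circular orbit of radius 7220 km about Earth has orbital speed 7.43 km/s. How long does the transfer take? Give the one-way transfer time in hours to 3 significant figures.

t = 7.95 hours

From the circular-orbit relation v² = μ/r at r = 7220 km: μ = v²r = (7.43)² × 7220 = 3.98579×10^5 km³/s².
Transfer-ellipse semi-major axis a_t = (r₁ + r₂)/2 = (57000 + 7220)/2 = 32110 km.
By Kepler's third law the transfer-orbit period is T = 2π√(a_t³/μ), so t = T/2 = 28630 s.
Converting: 28630 s ÷ 3600 s/hour = 7.95 hours.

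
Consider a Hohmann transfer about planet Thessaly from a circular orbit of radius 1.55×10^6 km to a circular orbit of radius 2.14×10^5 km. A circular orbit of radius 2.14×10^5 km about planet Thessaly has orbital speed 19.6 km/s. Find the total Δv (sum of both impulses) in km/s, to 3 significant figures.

Δv = 10.1 km/s

From the circular-orbit relation v² = μ/r at r = 2.14×10^5 km: μ = v²r = (19.6)² × 2.14×10^5 = 8.22102×10^7 km³/s².
The Hohmann ellipse has a_t = (r₁ + r₂)/2 = 8.820×10^5 km.
Circular speed at r₁: v₁ = √(μ/r₁) = √(8.22102×10^7/1.550×10^6) = 7.28278 km/s.
On the transfer ellipse at r₁, vis-viva gives v_a = √[μ(2/r₁ − 1/a_t)] = 3.58732 km/s.
First burn Δv₁ = |v_a − v₁| = 3.695 km/s.
At r₂, v₂ = √(μ/r₂) = 19.600 km/s.
Transfer-orbit speed at r₂: v_p = √[μ(2/r₂ − 1/a_t)] = 25.983 km/s.
Second burn Δv₂ = |v₂ − v_p| = 6.383 km/s.
Δv = Δv₁ + Δv₂ = 3.695 + 6.383 = 10.08 km/s.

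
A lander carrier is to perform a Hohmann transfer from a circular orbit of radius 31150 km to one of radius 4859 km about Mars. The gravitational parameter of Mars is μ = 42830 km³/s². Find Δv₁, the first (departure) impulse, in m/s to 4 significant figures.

Transfer-ellipse semi-major axis a_t = (r₁ + r₂)/2 = (31150 + 4859)/2 = 18004.5 km.
On the circular orbit at r = 31150 km, v_c = √(μ/r) = 1.1726 km/s.
Transfer-orbit speed at the same r (vis-viva, a = a_t): v_t = √[μ(2/r − 1/a_t)] = 0.60916 km/s.
Δv₁ = |v_t − v_c| = |0.60916 − 1.1726| = 0.5634 km/s.

Δv₁ = 563.4 m/s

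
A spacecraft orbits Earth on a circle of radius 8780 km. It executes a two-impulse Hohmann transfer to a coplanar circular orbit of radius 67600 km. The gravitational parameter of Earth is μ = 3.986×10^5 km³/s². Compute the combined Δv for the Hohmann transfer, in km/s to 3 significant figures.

Semi-major axis of the transfer orbit: a_t = (8780 + 67600)/2 = 38190 km.
Circular speed at r₁: v₁ = √(μ/r₁) = √(3.986×10^5/8780) = 6.73785 km/s.
Transfer-orbit speed at r₁ (v² = μ(2/r − 1/a)): v_p = √[μ(2/r₁ − 1/a_t)] = 8.96437 km/s.
First burn Δv₁ = |v_p − v₁| = 2.22652 km/s.
Circular speed at r₂: v₂ = √(μ/r₂) = 2.42826 km/s.
Transfer-orbit speed at r₂: v_a = √[μ(2/r₂ − 1/a_t)] = 1.16431 km/s.
Second burn Δv₂ = |v₂ − v_a| = 1.26395 km/s.
Δv = Δv₁ + Δv₂ = 2.22652 + 1.26395 = 3.490 km/s.

Δv = 3.49 km/s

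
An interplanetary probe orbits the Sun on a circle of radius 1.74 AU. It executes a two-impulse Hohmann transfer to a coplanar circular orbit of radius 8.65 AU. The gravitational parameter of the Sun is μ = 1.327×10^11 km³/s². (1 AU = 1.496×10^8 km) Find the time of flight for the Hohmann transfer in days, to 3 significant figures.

In km: r₁ = 1.74 × 1.496×10^8 = 2.60304×10^8 km; r₂ = 8.65 × 1.496×10^8 = 1.29404×10^9 km.
Transfer-ellipse semi-major axis a_t = (r₁ + r₂)/2 = (2.60304×10^8 + 1.29404×10^9)/2 = 7.77172×10^8 km.
Half the transfer-orbit period gives t = π√(a_t³/μ) = 1.868×10^8 s.
Converting: 1.868×10^8 s ÷ 86400 s/day = 2160 days.

t = 2160 days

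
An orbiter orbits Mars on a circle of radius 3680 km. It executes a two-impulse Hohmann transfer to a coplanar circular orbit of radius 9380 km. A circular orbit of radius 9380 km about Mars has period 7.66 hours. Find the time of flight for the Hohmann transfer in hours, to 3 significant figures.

From Kepler's third law T² = 4π²r³/μ at r = 9380 km, T = 7.66 hours = 7.66 × 3600 s = 27576 s: μ = 4π²r³/T² = 42845.5 km³/s².
The Hohmann ellipse has a_t = (r₁ + r₂)/2 = 6530 km.
Transfer time t = π√(a_t³/μ) = π√((6530)³ / 42845.5) = 8009 s.
Converting: 8009 s ÷ 3600 s/hour = 2.22 hours.

t = 2.22 hours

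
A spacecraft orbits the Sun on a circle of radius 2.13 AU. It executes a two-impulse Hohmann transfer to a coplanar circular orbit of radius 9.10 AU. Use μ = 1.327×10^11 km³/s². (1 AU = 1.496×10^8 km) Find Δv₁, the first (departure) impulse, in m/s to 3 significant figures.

Δv₁ = 5570 m/s

In km: r₁ = 2.13 × 1.496×10^8 = 3.18648×10^8 km; r₂ = 9.10 × 1.496×10^8 = 1.36136×10^9 km.
Semi-major axis of the transfer orbit: a_t = (3.18648×10^8 + 1.36136×10^9)/2 = 8.40004×10^8 km.
Circular speed at r = 3.18648×10^8 km: v_c = √(μ/r) = 20.407 km/s.
Vis-viva on the transfer ellipse at r = 3.18648×10^8 km gives v_t = √[μ(2/r − 1/a_t)] = 25.979 km/s.
Δv₁ = |v_t − v_c| = |25.979 − 20.407| = 5.572 km/s.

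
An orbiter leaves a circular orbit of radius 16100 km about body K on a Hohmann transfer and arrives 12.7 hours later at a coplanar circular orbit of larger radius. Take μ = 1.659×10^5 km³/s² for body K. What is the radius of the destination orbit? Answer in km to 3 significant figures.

Transfer time t = 12.7 hours = 45720 s, and t = π√(a_t³/μ).
So a_t = (μ t²/π²)^(1/3) = (1.659×10^5 × (45720)² / π²)^(1/3) = 32753 km.
Since a_t = (r₁ + r₂)/2, r₂ = 2a_t − r₁ = 2×32753 − 16100 = 49406 km.

r₂ = 49400 km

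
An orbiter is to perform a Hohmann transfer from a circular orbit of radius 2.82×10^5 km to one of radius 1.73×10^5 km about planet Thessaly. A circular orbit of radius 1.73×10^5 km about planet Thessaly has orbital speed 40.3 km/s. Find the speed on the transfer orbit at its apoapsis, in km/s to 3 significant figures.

From the circular-orbit relation v² = μ/r at r = 1.73×10^5 km: μ = v²r = (40.3)² × 1.73×10^5 = 2.80968×10^8 km³/s².
Semi-major axis of the transfer orbit: a_t = (2.820×10^5 + 1.730×10^5)/2 = 2.275×10^5 km.
The apoapsis of the transfer ellipse is at r = 2.820×10^5 km.
Vis-viva: v = √[μ(2/r − 1/a_t)] = √[2.80968×10^8 × (2/2.820×10^5 − 1/2.275×10^5)] = 27.53 km/s.

v = 27.5 km/s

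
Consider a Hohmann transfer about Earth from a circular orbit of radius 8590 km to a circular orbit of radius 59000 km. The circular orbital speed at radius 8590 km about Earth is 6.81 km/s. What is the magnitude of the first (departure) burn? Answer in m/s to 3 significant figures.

Δv₁ = 2190 m/s

From the circular-orbit relation v² = μ/r at r = 8590 km: μ = v²r = (6.81)² × 8590 = 3.98371×10^5 km³/s².
The Hohmann ellipse has a_t = (r₁ + r₂)/2 = 33795 km.
Circular speed at r = 8590 km: v_c = √(μ/r) = 6.810 km/s.
Vis-viva on the transfer ellipse at r = 8590 km gives v_t = √[μ(2/r − 1/a_t)] = 8.998 km/s.
Δv₁ = |v_t − v_c| = |8.998 − 6.810| = 2.188 km/s.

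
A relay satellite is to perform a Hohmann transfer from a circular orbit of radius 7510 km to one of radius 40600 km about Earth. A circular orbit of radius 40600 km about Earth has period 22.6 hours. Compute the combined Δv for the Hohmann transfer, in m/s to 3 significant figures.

From Kepler's third law T² = 4π²r³/μ at r = 40600 km, T = 22.6 hours = 22.6 × 3600 s = 81360 s: μ = 4π²r³/T² = 3.99131×10^5 km³/s².
Semi-major axis of the transfer orbit: a_t = (7510 + 40600)/2 = 24055 km.
Circular speed at r₁: v₁ = √(μ/r₁) = √(3.99131×10^5/7510) = 7.2902 km/s.
Transfer-orbit speed at r₁ (vis-viva equation): v_p = √[μ(2/r₁ − 1/a_t)] = 9.4711 km/s.
First burn Δv₁ = |v_p − v₁| = 2.1809 km/s.
Circular speed at r₂: v₂ = √(μ/r₂) = 3.1354 km/s.
Transfer-orbit speed at r₂: v_a = √[μ(2/r₂ − 1/a_t)] = 1.7519 km/s.
Second burn Δv₂ = |v₂ − v_a| = 1.3835 km/s.
Total Δv = Δv₁ + Δv₂ = 3.564 km/s.

Δv = 3560 m/s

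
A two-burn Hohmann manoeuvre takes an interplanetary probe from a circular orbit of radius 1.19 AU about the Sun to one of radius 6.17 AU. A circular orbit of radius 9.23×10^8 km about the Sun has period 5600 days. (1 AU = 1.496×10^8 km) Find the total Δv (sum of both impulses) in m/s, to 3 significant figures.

From Kepler's third law T² = 4π²r³/μ at r = 9.23×10^8 km, T = 5600 days = 5600 × 86400 s = 4.8384×10^8 s: μ = 4π²r³/T² = 1.32605×10^11 km³/s².
In km: r₁ = 1.19 × 1.496×10^8 = 1.78024×10^8 km; r₂ = 6.17 × 1.496×10^8 = 9.23032×10^8 km.
The Hohmann ellipse has a_t = (r₁ + r₂)/2 = 5.50528×10^8 km.
Circular speed at r₁: v₁ = √(μ/r₁) = √(1.32605×10^11/1.78024×10^8) = 27.292 km/s.
On the transfer ellipse at r₁, vis-viva gives v_p = √[μ(2/r₁ − 1/a_t)] = 35.339 km/s.
First burn Δv₁ = |v_p − v₁| = 8.047 km/s.
At r₂, v₂ = √(μ/r₂) = 11.986 km/s.
Transfer-orbit speed at r₂: v_a = √[μ(2/r₂ − 1/a_t)] = 6.8159 km/s.
Second burn Δv₂ = |v₂ − v_a| = 5.170 km/s.
Total Δv = Δv₁ + Δv₂ = 13.22 km/s.

Δv = 13200 m/s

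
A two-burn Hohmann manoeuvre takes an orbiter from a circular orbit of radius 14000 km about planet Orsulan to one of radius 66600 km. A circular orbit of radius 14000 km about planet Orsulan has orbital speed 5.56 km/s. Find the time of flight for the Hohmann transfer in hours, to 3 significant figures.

From the circular-orbit relation v² = μ/r at r = 14000 km: μ = v²r = (5.56)² × 14000 = 4.32790×10^5 km³/s².
Transfer-ellipse semi-major axis a_t = (r₁ + r₂)/2 = (14000 + 66600)/2 = 40300 km.
By Kepler's third law the transfer-orbit period is T = 2π√(a_t³/μ), so t = T/2 = 38630 s.
Converting: 38630 s ÷ 3600 s/hour = 10.7 hours.

t = 10.7 hours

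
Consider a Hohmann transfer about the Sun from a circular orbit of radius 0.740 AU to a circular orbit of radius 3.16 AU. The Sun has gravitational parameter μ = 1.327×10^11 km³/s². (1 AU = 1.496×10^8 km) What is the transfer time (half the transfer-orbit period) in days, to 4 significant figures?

t = 497.3 days

In km: r₁ = 0.740 × 1.496×10^8 = 1.10704×10^8 km; r₂ = 3.16 × 1.496×10^8 = 4.72736×10^8 km.
The Hohmann ellipse has a_t = (r₁ + r₂)/2 = 2.9172×10^8 km.
Transfer time t = π√(a_t³/μ) = π√((2.9172×10^8)³ / 1.327×10^11) = 4.297×10^7 s.
Converting: 4.297×10^7 s ÷ 86400 s/day = 497.3 days.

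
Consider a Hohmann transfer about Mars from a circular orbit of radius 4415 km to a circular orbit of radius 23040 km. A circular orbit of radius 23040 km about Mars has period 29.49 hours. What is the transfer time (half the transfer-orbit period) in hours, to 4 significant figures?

t = 6.781 hours

From Kepler's third law T² = 4π²r³/μ at r = 23040 km, T = 29.49 hours = 29.49 × 3600 s = 1.06164×10^5 s: μ = 4π²r³/T² = 42840.3 km³/s².
Transfer-ellipse semi-major axis a_t = (r₁ + r₂)/2 = (4415 + 23040)/2 = 13727.5 km.
Transfer time t = π√(a_t³/μ) = π√((13727.5)³ / 42840.3) = 24410 s.
Converting: 24410 s ÷ 3600 s/hour = 6.781 hours.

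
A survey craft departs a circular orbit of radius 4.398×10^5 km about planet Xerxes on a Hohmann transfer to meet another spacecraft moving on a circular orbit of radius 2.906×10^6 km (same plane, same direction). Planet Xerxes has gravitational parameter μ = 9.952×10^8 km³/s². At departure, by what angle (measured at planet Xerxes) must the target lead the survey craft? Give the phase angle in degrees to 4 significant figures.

The Hohmann ellipse has a_t = (r₁ + r₂)/2 = 1.6729×10^6 km.
The half-period of the transfer ellipse is t = π√(a_t³/μ) = 2.1548×10^5 s.
Target angular speed ω₂ = √(μ/r₂³) = 6.3681×10^-6 rad/s.
Angle swept by the target during transfer: ω₂·t = 1.3722 rad = 78.62°.
The survey craft traverses 180° on the transfer ellipse, so the target must lead by 180° − 78.62° = 101.4°.

φ = 101.4°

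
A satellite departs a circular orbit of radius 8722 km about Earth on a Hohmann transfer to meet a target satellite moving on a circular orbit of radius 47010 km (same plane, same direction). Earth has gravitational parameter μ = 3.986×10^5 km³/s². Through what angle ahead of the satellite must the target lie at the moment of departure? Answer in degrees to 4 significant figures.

φ = 97.85°

The Hohmann ellipse has a_t = (r₁ + r₂)/2 = 27866 km.
The half-period of the transfer ellipse is t = π√(a_t³/μ) = 23147 s.
Target angular speed ω₂ = √(μ/r₂³) = 6.1942×10^-5 rad/s.
Angle swept by the target during transfer: ω₂·t = 1.4338 rad = 82.15°.
The satellite traverses 180° on the transfer ellipse, so the target must lead by 180° − 82.15° = 97.85°.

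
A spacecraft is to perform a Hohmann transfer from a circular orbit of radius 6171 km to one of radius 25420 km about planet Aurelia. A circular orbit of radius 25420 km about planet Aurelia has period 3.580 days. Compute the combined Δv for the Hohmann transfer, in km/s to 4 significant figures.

From Kepler's third law T² = 4π²r³/μ at r = 25420 km, T = 3.580 days = 3.580 × 86400 s = 3.09312×10^5 s: μ = 4π²r³/T² = 6777.86 km³/s².
The Hohmann ellipse has a_t = (r₁ + r₂)/2 = 15795.5 km.
At r₁ the circular-orbit speed is v₁ = √(μ/r₁) = 1.0480 km/s.
Transfer-orbit speed at r₁ (vis-viva): v_p = √[μ(2/r₁ − 1/a_t)] = 1.3295 km/s.
First burn Δv₁ = |v_p − v₁| = 0.2815 km/s.
Circular speed at r₂: v₂ = √(μ/r₂) = 0.5164 km/s.
Transfer-orbit speed at r₂: v_a = √[μ(2/r₂ − 1/a_t)] = 0.3228 km/s.
Second burn Δv₂ = |v₂ − v_a| = 0.1936 km/s.
Total Δv = Δv₁ + Δv₂ = 0.4751 km/s.

Δv = 0.4751 km/s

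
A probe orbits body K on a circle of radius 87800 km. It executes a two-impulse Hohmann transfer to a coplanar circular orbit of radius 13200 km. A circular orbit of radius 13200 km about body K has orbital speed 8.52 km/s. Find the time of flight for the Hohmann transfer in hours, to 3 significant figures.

From the circular-orbit relation v² = μ/r at r = 13200 km: μ = v²r = (8.52)² × 13200 = 9.58193×10^5 km³/s².
Transfer-ellipse semi-major axis a_t = (r₁ + r₂)/2 = (87800 + 13200)/2 = 50500 km.
Half the transfer-orbit period gives t = π√(a_t³/μ) = 36420 s.
Converting: 36420 s ÷ 3600 s/hour = 10.1 hours.

t = 10.1 hours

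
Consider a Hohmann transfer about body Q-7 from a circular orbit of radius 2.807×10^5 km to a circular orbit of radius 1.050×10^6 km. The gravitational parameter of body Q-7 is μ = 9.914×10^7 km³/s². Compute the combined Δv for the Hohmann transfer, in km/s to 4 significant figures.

Transfer-ellipse semi-major axis a_t = (r₁ + r₂)/2 = (2.807×10^5 + 1.050×10^6)/2 = 6.6535×10^5 km.
At r₁ the circular-orbit speed is v₁ = √(μ/r₁) = 18.7933 km/s.
Transfer-orbit speed at r₁ (vis-viva equation): v_p = √[μ(2/r₁ − 1/a_t)] = 23.6087 km/s.
First burn Δv₁ = |v_p − v₁| = 4.815 km/s.
At r₂, v₂ = √(μ/r₂) = 9.717 km/s.
Transfer-orbit speed at r₂: v_a = √[μ(2/r₂ − 1/a_t)] = 6.311 km/s.
Second burn Δv₂ = |v₂ − v_a| = 3.406 km/s.
Total Δv = Δv₁ + Δv₂ = 8.221 km/s.

Δv = 8.221 km/s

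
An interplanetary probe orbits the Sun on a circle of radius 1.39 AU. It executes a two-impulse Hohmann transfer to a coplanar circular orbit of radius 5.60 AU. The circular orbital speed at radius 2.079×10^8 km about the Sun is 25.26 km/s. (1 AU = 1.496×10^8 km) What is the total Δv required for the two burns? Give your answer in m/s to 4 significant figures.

From the circular-orbit relation v² = μ/r at r = 2.079×10^8 km: μ = v²r = (25.26)² × 2.079×10^8 = 1.32654×10^11 km³/s².
In km: r₁ = 1.39 × 1.496×10^8 = 2.07944×10^8 km; r₂ = 5.60 × 1.496×10^8 = 8.3776×10^8 km.
Semi-major axis of the transfer orbit: a_t = (2.07944×10^8 + 8.3776×10^8)/2 = 5.22852×10^8 km.
Circular speed at r₁: v₁ = √(μ/r₁) = √(1.32654×10^11/2.07944×10^8) = 25.257 km/s.
On the transfer ellipse at r₁, vis-viva equation gives v_p = √[μ(2/r₁ − 1/a_t)] = 31.971 km/s.
First burn Δv₁ = |v_p − v₁| = 6.714 km/s.
Circular speed at r₂: v₂ = √(μ/r₂) = 12.5835 km/s.
Transfer-orbit speed at r₂: v_a = √[μ(2/r₂ − 1/a_t)] = 7.93569 km/s.
Second burn Δv₂ = |v₂ − v_a| = 4.648 km/s.
Δv = Δv₁ + Δv₂ = 6.714 + 4.648 = 11.36 km/s.

Δv = 11360 m/s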